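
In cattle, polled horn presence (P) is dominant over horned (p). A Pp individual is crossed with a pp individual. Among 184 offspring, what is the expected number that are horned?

Punnett square for Pp × pp:
Offspring genotypes: 2 Pp, 2 pp
polled: 2, horned: 2
horned: 2 out of 4 → fraction 1/2
Expected count = 1/2 × 184 = 92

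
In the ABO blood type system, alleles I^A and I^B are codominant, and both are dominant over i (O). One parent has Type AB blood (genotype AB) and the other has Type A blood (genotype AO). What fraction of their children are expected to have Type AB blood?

Cross: AB × AO
Possible offspring genotypes: 1 AA, 1 AO, 1 AB, 1 BO
Blood type counts: 2 Type A, 1 Type AB, 1 Type B
Probability of Type AB: 1/4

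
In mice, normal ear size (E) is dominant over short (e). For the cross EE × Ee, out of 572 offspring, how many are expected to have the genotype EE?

Punnett square for EE × Ee:
Offspring genotypes: 2 EE, 2 Ee
Total offspring: 4
Count with target: 2
Probability: 2/4 = 1/2
Expected count = 1/2 × 572 = 286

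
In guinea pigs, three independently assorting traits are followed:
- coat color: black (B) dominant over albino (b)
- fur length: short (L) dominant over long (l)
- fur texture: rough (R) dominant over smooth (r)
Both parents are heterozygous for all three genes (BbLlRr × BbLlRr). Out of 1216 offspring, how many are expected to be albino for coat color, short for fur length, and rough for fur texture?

Trihybrid cross: BbLlRr × BbLlRr
Each trait segregates independently with a 3:1 phenotypic ratio, so each gene contributes 3/4 (dominant) or 1/4 (recessive).
Target: albino (coat color), short (fur length), rough (fur texture)
Probability = product of independent per-trait probabilities
= 1/4 × 3/4 × 3/4 = 9/64
Expected count = 9/64 × 1216 = 171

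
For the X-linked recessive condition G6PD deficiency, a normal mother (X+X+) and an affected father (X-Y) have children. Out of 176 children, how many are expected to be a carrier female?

Cross: X+X+ × X-Y
Offspring: 2 X+X-, 2 X+Y
Probability of a carrier female: 2/4 = 1/2
Expected count = 1/2 × 176 = 88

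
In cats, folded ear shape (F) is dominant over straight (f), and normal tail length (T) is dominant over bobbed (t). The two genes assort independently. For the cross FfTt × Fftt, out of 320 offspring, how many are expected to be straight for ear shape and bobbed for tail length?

Dihybrid cross FfTt × Fftt — consider each gene separately:
ear shape: Ff × Ff → 1 FF, 2 Ff, 1 ff → 3 F_ : 1 ff (out of 4)
tail length: Tt × tt → 2 Tt, 2 tt → 2 T_ : 2 tt (out of 4)
Looking for: straight (ff) and bobbed (tt)
P(straight) = 1/4, P(bobbed) = 2/4
P(both) = 1/4 × 2/4 = 2/16 = 1/8
Expected count = 1/8 × 320 = 40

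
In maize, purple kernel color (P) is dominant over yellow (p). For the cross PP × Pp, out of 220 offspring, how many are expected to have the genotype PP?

Punnett square for PP × Pp:
Offspring genotypes: 2 PP, 2 Pp
Total offspring: 4
Count with target: 2
Probability: 2/4 = 1/2
Expected count = 1/2 × 220 = 110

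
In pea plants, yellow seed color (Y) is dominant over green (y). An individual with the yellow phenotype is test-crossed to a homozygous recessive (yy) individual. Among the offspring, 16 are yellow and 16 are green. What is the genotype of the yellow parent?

Test cross: ? × yy
Offspring: 16 yellow, 16 green — approximately 1:1.
A 1:1 ratio in a test cross indicates the unknown parent is heterozygous (Yy).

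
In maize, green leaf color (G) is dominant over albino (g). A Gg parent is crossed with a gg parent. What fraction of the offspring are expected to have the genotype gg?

Punnett square for Gg × gg:
Offspring genotypes: 2 Gg, 2 gg
Total offspring: 4
Count with target: 2
Probability: 2/4 = 1/2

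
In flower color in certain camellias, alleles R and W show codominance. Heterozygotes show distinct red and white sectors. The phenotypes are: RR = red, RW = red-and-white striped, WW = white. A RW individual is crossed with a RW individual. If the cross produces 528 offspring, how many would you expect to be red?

Punnett square for RW × RW:
Offspring genotypes: 1 RR, 2 RW, 1 WW
Phenotype counts: 1 red, 2 red-and-white striped, 1 white
red: 1 out of 4 → fraction 1/4
Expected count = 1/4 × 528 = 132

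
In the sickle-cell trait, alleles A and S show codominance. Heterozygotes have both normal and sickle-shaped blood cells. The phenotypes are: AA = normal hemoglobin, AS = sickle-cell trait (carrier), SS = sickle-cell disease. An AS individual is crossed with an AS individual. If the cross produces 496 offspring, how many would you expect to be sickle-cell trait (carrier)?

Punnett square for AS × AS:
Offspring genotypes: 1 AA, 2 AS, 1 SS
Phenotype counts: 1 normal hemoglobin, 2 sickle-cell trait (carrier), 1 sickle-cell disease
sickle-cell trait (carrier): 2 out of 4 → fraction 1/2
Expected count = 1/2 × 496 = 248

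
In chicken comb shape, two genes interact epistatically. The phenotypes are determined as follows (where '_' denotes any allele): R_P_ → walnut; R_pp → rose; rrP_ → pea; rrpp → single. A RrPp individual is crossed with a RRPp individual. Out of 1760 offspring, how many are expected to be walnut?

Cross: RrPp × RRPp — consider each gene separately:
R gene: Rr × RR → 2 RR, 2 Rr → 4 R_ (out of 4)
P gene: Pp × Pp → 1 PP, 2 Pp, 1 pp → 3 P_ : 1 pp (out of 4)
Genotype classes (out of 4 × 4 = 16): R_P_ = 4×3 = 12; R_pp = 4×1 = 4
Apply the phenotype rules: R_P_ (12) → walnut; R_pp (4) → rose
Phenotype counts (out of 16): 12 walnut, 4 rose
walnut: 12 out of 16 → fraction 3/4
Expected count = 3/4 × 1760 = 1320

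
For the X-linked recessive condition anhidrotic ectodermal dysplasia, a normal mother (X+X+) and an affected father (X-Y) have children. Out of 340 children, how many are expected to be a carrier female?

Cross: X+X+ × X-Y
Offspring: 2 X+X-, 2 X+Y
Probability of a carrier female: 2/4 = 1/2
Expected count = 1/2 × 340 = 170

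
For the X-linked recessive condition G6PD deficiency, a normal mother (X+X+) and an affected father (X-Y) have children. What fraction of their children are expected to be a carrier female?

Cross: X+X+ × X-Y
Offspring: 2 X+X-, 2 X+Y
Probability of a carrier female: 2/4 = 1/2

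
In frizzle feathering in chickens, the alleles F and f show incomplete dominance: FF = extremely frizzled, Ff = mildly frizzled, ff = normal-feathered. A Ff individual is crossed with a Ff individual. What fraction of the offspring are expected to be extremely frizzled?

Punnett square for Ff × Ff:
Offspring genotypes: 1 FF, 2 Ff, 1 ff
Phenotype counts: 1 extremely frizzled, 2 mildly frizzled, 1 normal-feathered
extremely frizzled: 1 out of 4
Probability: 1/4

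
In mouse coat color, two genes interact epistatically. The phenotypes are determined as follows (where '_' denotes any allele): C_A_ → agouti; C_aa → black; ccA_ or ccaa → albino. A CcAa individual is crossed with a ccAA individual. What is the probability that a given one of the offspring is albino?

Cross: CcAa × ccAA — consider each gene separately:
C gene: Cc × cc → 2 Cc, 2 cc → 2 C_ : 2 cc (out of 4)
A gene: Aa × AA → 2 AA, 2 Aa → 4 A_ (out of 4)
Genotype classes (out of 4 × 4 = 16): C_A_ = 2×4 = 8; ccA_ = 2×4 = 8
Apply the phenotype rules: C_A_ (8) → agouti; ccA_ (8) → albino
Phenotype counts (out of 16): 8 agouti, 8 albino
albino: 8 out of 16
Probability: 8/16 = 1/2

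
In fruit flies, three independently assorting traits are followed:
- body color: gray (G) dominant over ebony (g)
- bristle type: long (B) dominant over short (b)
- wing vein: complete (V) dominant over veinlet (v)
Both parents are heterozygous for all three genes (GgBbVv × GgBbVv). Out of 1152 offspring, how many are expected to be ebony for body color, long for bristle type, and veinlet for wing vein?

Trihybrid cross: GgBbVv × GgBbVv
Each trait segregates independently with a 3:1 phenotypic ratio, so each gene contributes 3/4 (dominant) or 1/4 (recessive).
Target: ebony (body color), long (bristle type), veinlet (wing vein)
Probability = product of independent per-trait probabilities
= 1/4 × 3/4 × 1/4 = 3/64
Expected count = 3/64 × 1152 = 54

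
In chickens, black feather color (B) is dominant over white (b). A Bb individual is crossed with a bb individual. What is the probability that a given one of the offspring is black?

Punnett square for Bb × bb:
Offspring genotypes: 2 Bb, 2 bb
black: 2, white: 2
black: 2 out of 4
Probability: 2/4 = 1/2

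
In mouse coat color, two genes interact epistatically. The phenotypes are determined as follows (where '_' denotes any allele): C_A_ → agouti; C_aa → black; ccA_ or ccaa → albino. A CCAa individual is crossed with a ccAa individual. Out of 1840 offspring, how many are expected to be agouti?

Cross: CCAa × ccAa — consider each gene separately:
C gene: CC × cc → 4 Cc → 4 C_ (out of 4)
A gene: Aa × Aa → 1 AA, 2 Aa, 1 aa → 3 A_ : 1 aa (out of 4)
Genotype classes (out of 4 × 4 = 16): C_A_ = 4×3 = 12; C_aa = 4×1 = 4
Apply the phenotype rules: C_A_ (12) → agouti; C_aa (4) → black
Phenotype counts (out of 16): 12 agouti, 4 black
agouti: 12 out of 16 → fraction 3/4
Expected count = 3/4 × 1840 = 1380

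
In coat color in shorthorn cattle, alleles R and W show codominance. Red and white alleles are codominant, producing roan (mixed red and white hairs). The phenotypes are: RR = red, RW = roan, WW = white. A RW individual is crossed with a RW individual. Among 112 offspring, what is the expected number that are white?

Punnett square for RW × RW:
Offspring genotypes: 1 RR, 2 RW, 1 WW
Phenotype counts: 1 red, 2 roan, 1 white
white: 1 out of 4 → fraction 1/4
Expected count = 1/4 × 112 = 28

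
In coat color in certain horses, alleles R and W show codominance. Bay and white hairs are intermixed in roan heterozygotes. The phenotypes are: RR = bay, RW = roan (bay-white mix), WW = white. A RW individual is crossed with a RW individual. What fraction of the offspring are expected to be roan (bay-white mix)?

Punnett square for RW × RW:
Offspring genotypes: 1 RR, 2 RW, 1 WW
Phenotype counts: 1 bay, 2 roan (bay-white mix), 1 white
roan (bay-white mix): 2 out of 4
Probability: 2/4 = 1/2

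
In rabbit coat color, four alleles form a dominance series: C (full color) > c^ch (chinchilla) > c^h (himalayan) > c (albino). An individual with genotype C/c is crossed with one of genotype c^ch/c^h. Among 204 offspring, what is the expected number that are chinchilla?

Cross: C/c × c^ch/c^h
Allele dominance: C > c^ch > c^h > c
Offspring genotypes: 1 C/c^ch, 1 C/c^h, 1 c^ch/c, 1 c^h/c
Phenotype counts: 2 full color, 1 chinchilla, 1 himalayan
chinchilla: 1 out of 4 → fraction 1/4
Expected count = 1/4 × 204 = 51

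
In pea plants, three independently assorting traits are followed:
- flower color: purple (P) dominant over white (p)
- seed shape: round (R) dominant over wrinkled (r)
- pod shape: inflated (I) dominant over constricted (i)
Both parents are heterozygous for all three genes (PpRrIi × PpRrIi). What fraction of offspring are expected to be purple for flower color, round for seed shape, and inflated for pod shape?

Trihybrid cross: PpRrIi × PpRrIi
Each trait segregates independently with a 3:1 phenotypic ratio, so each gene contributes 3/4 (dominant) or 1/4 (recessive).
Target: purple (flower color), round (seed shape), inflated (pod shape)
Probability = product of independent per-trait probabilities
= 3/4 × 3/4 × 3/4 = 27/64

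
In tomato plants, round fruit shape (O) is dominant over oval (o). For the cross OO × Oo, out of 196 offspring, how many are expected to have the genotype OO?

Punnett square for OO × Oo:
Offspring genotypes: 2 OO, 2 Oo
Total offspring: 4
Count with target: 2
Probability: 2/4 = 1/2
Expected count = 1/2 × 196 = 98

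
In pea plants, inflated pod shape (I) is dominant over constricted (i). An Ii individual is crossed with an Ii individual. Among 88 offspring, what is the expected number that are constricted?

Punnett square for Ii × Ii:
Offspring genotypes: 1 II, 2 Ii, 1 ii
inflated: 3, constricted: 1
constricted: 1 out of 4 → fraction 1/4
Expected count = 1/4 × 88 = 22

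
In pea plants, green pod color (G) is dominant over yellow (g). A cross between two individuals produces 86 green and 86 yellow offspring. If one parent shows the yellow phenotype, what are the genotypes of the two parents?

Observed offspring: 86 green, 86 yellow
The observed ratio simplifies to 1:1. One parent shows yellow, so its genotype must be gg. A 1:1 offspring split requires the other parent to be heterozygous (Gg).
Parent genotypes: gg × Gg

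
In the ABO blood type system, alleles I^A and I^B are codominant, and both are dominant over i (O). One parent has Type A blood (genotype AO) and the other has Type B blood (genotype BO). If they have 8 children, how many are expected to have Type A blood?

Cross: AO × BO
Possible offspring genotypes: 1 AB, 1 AO, 1 BO, 1 OO
Blood type counts: 1 Type AB, 1 Type A, 1 Type B, 1 Type O
Probability of Type A: 1/4
Expected count = 1/4 × 8 = 2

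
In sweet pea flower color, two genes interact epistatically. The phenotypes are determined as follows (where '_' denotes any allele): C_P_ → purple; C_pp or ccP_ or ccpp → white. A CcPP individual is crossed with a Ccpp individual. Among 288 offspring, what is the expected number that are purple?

Cross: CcPP × Ccpp — consider each gene separately:
C gene: Cc × Cc → 1 CC, 2 Cc, 1 cc → 3 C_ : 1 cc (out of 4)
P gene: PP × pp → 4 Pp → 4 P_ (out of 4)
Genotype classes (out of 4 × 4 = 16): C_P_ = 3×4 = 12; ccP_ = 1×4 = 4
Apply the phenotype rules: C_P_ (12) → purple; ccP_ (4) → white
Phenotype counts (out of 16): 12 purple, 4 white
purple: 12 out of 16 → fraction 3/4
Expected count = 3/4 × 288 = 216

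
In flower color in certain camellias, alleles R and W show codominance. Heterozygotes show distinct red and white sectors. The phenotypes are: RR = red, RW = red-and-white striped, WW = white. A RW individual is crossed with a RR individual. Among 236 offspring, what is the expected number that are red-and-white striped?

Punnett square for RW × RR:
Offspring genotypes: 2 RR, 2 RW
Phenotype counts: 2 red, 2 red-and-white striped
red-and-white striped: 2 out of 4 → fraction 1/2
Expected count = 1/2 × 236 = 118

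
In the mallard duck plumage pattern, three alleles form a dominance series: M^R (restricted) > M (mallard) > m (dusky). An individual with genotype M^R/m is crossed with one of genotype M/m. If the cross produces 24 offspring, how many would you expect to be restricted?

Cross: M^R/m × M/m
Allele dominance: M^R > M > m
Offspring genotypes: 1 M^R/M, 1 M^R/m, 1 M/m, 1 m/m
Phenotype counts: 2 restricted, 1 mallard, 1 dusky
restricted: 2 out of 4 → fraction 1/2
Expected count = 1/2 × 24 = 12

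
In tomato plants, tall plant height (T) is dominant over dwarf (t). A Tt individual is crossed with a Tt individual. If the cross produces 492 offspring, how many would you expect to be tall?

Punnett square for Tt × Tt:
Offspring genotypes: 1 TT, 2 Tt, 1 tt
tall: 3, dwarf: 1
tall: 3 out of 4 → fraction 3/4
Expected count = 3/4 × 492 = 369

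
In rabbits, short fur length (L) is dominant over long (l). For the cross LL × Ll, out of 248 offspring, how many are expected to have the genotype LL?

Punnett square for LL × Ll:
Offspring genotypes: 2 LL, 2 Ll
Total offspring: 4
Count with target: 2
Probability: 2/4 = 1/2
Expected count = 1/2 × 248 = 124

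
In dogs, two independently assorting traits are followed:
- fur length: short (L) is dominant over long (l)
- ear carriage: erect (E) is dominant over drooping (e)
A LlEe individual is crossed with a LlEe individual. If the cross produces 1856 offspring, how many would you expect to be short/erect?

Dihybrid cross LlEe × LlEe — consider each gene separately:
fur length: Ll × Ll → 1 LL, 2 Ll, 1 ll → 3 L_ : 1 ll (out of 4)
ear carriage: Ee × Ee → 1 EE, 2 Ee, 1 ee → 3 E_ : 1 ee (out of 4)
Combine (counts out of 4 × 4 = 16): short/erect (L_E_) = 3×3 = 9; short/drooping (L_ee) = 3×1 = 3; long/erect (llE_) = 1×3 = 3; long/drooping (llee) = 1×1 = 1
Phenotype counts (out of 16): 9 short/erect, 3 short/drooping, 3 long/erect, 1 long/drooping
short/erect: 9 out of 16 → fraction 9/16
Expected count = 9/16 × 1856 = 1044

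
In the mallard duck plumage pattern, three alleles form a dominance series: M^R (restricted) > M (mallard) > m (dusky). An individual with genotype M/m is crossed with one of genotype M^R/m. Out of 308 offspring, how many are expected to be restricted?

Cross: M/m × M^R/m
Allele dominance: M^R > M > m
Offspring genotypes: 1 M^R/M, 1 M/m, 1 M^R/m, 1 m/m
Phenotype counts: 2 restricted, 1 mallard, 1 dusky
restricted: 2 out of 4 → fraction 1/2
Expected count = 1/2 × 308 = 154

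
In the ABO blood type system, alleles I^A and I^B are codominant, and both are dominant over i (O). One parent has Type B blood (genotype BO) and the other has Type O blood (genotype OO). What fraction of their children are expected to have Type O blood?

Cross: BO × OO
Possible offspring genotypes: 2 BO, 2 OO
Blood type counts: 2 Type B, 2 Type O
Probability of Type O: 2/4 = 1/2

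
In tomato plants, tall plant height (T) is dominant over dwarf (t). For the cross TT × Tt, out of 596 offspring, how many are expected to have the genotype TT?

Punnett square for TT × Tt:
Offspring genotypes: 2 TT, 2 Tt
Total offspring: 4
Count with target: 2
Probability: 2/4 = 1/2
Expected count = 1/2 × 596 = 298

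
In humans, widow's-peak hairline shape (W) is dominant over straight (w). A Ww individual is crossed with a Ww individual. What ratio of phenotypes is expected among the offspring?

Punnett square for Ww × Ww:
Offspring genotypes: 1 WW, 2 Ww, 1 ww
widow's-peak: 3, straight: 1
Ratio: 3:1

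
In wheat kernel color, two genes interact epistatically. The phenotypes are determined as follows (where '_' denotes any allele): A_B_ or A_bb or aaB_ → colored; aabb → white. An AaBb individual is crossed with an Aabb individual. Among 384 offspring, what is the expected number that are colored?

Cross: AaBb × Aabb — consider each gene separately:
A gene: Aa × Aa → 1 AA, 2 Aa, 1 aa → 3 A_ : 1 aa (out of 4)
B gene: Bb × bb → 2 Bb, 2 bb → 2 B_ : 2 bb (out of 4)
Genotype classes (out of 4 × 4 = 16): A_B_ = 3×2 = 6; A_bb = 3×2 = 6; aaB_ = 1×2 = 2; aabb = 1×2 = 2
Apply the phenotype rules: A_B_ (6) + A_bb (6) + aaB_ (2) → colored; aabb (2) → white
Phenotype counts (out of 16): 14 colored, 2 white
colored: 14 out of 16 → fraction 7/8
Expected count = 7/8 × 384 = 336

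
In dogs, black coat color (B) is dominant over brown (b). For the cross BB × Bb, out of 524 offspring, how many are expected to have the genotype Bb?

Punnett square for BB × Bb:
Offspring genotypes: 2 BB, 2 Bb
Total offspring: 4
Count with target: 2
Probability: 2/4 = 1/2
Expected count = 1/2 × 524 = 262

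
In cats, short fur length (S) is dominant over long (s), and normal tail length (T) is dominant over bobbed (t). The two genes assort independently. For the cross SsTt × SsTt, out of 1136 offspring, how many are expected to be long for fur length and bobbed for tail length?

Dihybrid cross SsTt × SsTt — consider each gene separately:
fur length: Ss × Ss → 1 SS, 2 Ss, 1 ss → 3 S_ : 1 ss (out of 4)
tail length: Tt × Tt → 1 TT, 2 Tt, 1 tt → 3 T_ : 1 tt (out of 4)
Looking for: long (ss) and bobbed (tt)
P(long) = 1/4, P(bobbed) = 1/4
P(both) = 1/4 × 1/4 = 1/16
Expected count = 1/16 × 1136 = 71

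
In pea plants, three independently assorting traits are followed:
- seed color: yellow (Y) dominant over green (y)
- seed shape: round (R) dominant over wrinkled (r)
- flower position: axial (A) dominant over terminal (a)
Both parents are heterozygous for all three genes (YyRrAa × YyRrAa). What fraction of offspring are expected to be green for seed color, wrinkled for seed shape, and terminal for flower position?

Trihybrid cross: YyRrAa × YyRrAa
Each trait segregates independently with a 3:1 phenotypic ratio, so each gene contributes 3/4 (dominant) or 1/4 (recessive).
Target: green (seed color), wrinkled (seed shape), terminal (flower position)
Probability = product of independent per-trait probabilities
= 1/4 × 1/4 × 1/4 = 1/64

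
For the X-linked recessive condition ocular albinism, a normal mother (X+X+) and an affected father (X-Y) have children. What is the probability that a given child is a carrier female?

Cross: X+X+ × X-Y
Offspring: 2 X+X-, 2 X+Y
Probability of a carrier female: 2/4 = 1/2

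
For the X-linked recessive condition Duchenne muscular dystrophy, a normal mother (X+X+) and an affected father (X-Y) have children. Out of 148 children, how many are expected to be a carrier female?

Cross: X+X+ × X-Y
Offspring: 2 X+X-, 2 X+Y
Probability of a carrier female: 2/4 = 1/2
Expected count = 1/2 × 148 = 74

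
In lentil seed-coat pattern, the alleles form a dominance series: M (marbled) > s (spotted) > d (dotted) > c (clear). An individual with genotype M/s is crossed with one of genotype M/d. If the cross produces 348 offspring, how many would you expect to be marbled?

Cross: M/s × M/d
Allele dominance: M > s > d > c
Offspring genotypes: 1 M/M, 1 M/d, 1 M/s, 1 s/d
Phenotype counts: 3 marbled, 1 spotted
marbled: 3 out of 4 → fraction 3/4
Expected count = 3/4 × 348 = 261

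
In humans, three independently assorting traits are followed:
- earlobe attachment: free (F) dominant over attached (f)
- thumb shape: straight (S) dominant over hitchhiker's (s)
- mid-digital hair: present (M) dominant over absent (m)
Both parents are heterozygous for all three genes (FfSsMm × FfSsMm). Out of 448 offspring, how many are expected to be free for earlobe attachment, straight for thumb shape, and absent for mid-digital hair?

Trihybrid cross: FfSsMm × FfSsMm
Each trait segregates independently with a 3:1 phenotypic ratio, so each gene contributes 3/4 (dominant) or 1/4 (recessive).
Target: free (earlobe attachment), straight (thumb shape), absent (mid-digital hair)
Probability = product of independent per-trait probabilities
= 3/4 × 3/4 × 1/4 = 9/64
Expected count = 9/64 × 448 = 63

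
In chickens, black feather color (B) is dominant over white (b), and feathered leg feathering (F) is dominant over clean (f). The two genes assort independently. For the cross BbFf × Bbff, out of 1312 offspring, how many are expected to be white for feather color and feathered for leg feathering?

Dihybrid cross BbFf × Bbff — consider each gene separately:
feather color: Bb × Bb → 1 BB, 2 Bb, 1 bb → 3 B_ : 1 bb (out of 4)
leg feathering: Ff × ff → 2 Ff, 2 ff → 2 F_ : 2 ff (out of 4)
Looking for: white (bb) and feathered (F_)
P(white) = 1/4, P(feathered) = 2/4
P(both) = 1/4 × 2/4 = 2/16 = 1/8
Expected count = 1/8 × 1312 = 164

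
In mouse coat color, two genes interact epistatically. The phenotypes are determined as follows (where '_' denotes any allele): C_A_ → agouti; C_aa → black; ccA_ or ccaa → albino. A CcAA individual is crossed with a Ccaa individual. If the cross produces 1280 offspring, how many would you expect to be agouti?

Cross: CcAA × Ccaa — consider each gene separately:
C gene: Cc × Cc → 1 CC, 2 Cc, 1 cc → 3 C_ : 1 cc (out of 4)
A gene: AA × aa → 4 Aa → 4 A_ (out of 4)
Genotype classes (out of 4 × 4 = 16): C_A_ = 3×4 = 12; ccA_ = 1×4 = 4
Apply the phenotype rules: C_A_ (12) → agouti; ccA_ (4) → albino
Phenotype counts (out of 16): 12 agouti, 4 albino
agouti: 12 out of 16 → fraction 3/4
Expected count = 3/4 × 1280 = 960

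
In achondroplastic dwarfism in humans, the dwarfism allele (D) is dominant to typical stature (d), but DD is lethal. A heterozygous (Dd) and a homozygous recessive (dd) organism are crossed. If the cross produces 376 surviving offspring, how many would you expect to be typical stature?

Cross: Dd × dd
Punnett square offspring (before lethality): 2 Dd, 2 dd
No DD offspring are produced in this cross.
typical stature: 2 out of 4 → fraction 1/2
Expected count = 1/2 × 376 = 188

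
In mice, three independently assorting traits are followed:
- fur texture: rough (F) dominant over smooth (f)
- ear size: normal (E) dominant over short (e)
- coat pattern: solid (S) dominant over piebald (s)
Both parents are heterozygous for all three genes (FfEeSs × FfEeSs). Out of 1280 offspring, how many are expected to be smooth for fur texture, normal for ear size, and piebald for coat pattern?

Trihybrid cross: FfEeSs × FfEeSs
Each trait segregates independently with a 3:1 phenotypic ratio, so each gene contributes 3/4 (dominant) or 1/4 (recessive).
Target: smooth (fur texture), normal (ear size), piebald (coat pattern)
Probability = product of independent per-trait probabilities
= 1/4 × 3/4 × 1/4 = 3/64
Expected count = 3/64 × 1280 = 60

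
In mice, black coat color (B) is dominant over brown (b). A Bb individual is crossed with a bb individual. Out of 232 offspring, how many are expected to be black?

Punnett square for Bb × bb:
Offspring genotypes: 2 Bb, 2 bb
black: 2, brown: 2
black: 2 out of 4 → fraction 1/2
Expected count = 1/2 × 232 = 116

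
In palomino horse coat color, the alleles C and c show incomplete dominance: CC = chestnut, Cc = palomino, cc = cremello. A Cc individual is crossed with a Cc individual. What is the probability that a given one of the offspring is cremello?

Punnett square for Cc × Cc:
Offspring genotypes: 1 CC, 2 Cc, 1 cc
Phenotype counts: 1 chestnut, 2 palomino, 1 cremello
cremello: 1 out of 4
Probability: 1/4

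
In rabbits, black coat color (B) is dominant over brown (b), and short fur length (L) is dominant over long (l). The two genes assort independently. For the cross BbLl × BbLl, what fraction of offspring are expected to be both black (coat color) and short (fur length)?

Dihybrid cross BbLl × BbLl — consider each gene separately:
coat color: Bb × Bb → 1 BB, 2 Bb, 1 bb → 3 B_ : 1 bb (out of 4)
fur length: Ll × Ll → 1 LL, 2 Ll, 1 ll → 3 L_ : 1 ll (out of 4)
Looking for: black (B_) and short (L_)
P(black) = 3/4, P(short) = 3/4
P(both) = 3/4 × 3/4 = 9/16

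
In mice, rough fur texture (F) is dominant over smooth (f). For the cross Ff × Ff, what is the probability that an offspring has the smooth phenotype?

Punnett square for Ff × Ff:
Offspring genotypes: 1 FF, 2 Ff, 1 ff
Total offspring: 4
Count with target: 1
Probability: 1/4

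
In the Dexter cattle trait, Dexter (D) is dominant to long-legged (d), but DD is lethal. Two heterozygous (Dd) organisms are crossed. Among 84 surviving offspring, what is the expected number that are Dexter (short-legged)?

Cross: Dd × Dd
Punnett square offspring (before lethality): 1 DD, 2 Dd, 1 dd
The DD genotype is lethal (embryos die); surviving offspring: 2 Dd, 1 dd
Dexter (short-legged): 2 out of 3 → fraction 2/3
Expected count = 2/3 × 84 = 56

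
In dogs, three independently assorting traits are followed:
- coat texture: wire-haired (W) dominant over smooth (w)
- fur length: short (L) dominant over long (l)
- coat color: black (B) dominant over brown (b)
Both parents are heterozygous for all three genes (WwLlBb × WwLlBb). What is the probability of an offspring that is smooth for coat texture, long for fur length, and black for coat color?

Trihybrid cross: WwLlBb × WwLlBb
Each trait segregates independently with a 3:1 phenotypic ratio, so each gene contributes 3/4 (dominant) or 1/4 (recessive).
Target: smooth (coat texture), long (fur length), black (coat color)
Probability = product of independent per-trait probabilities
= 1/4 × 1/4 × 3/4 = 3/64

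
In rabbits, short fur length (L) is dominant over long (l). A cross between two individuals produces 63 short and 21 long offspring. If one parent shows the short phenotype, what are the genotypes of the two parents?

Observed offspring: 63 short, 21 long
The observed ratio simplifies to 3:1. Long (ll) offspring appear, so each parent must contribute one l allele. The parent stated to show short carries L, so it is Ll. The other parent is then either Ll or ll: Ll × ll would give a 1:1 split, whereas Ll × Ll gives 3:1 — matching the data. So both parents are heterozygous (Ll × Ll).
Parent genotypes: Ll × Ll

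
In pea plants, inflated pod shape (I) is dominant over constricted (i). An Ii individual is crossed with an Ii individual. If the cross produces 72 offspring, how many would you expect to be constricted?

Punnett square for Ii × Ii:
Offspring genotypes: 1 II, 2 Ii, 1 ii
inflated: 3, constricted: 1
constricted: 1 out of 4 → fraction 1/4
Expected count = 1/4 × 72 = 18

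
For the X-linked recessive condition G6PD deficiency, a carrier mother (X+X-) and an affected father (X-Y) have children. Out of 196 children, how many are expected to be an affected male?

Cross: X+X- × X-Y
Offspring: 1 X+X-, 1 X+Y, 1 X-X-, 1 X-Y
Probability of an affected male: 1/4
Expected count = 1/4 × 196 = 49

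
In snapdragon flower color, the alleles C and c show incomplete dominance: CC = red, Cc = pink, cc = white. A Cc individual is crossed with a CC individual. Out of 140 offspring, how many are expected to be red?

Punnett square for Cc × CC:
Offspring genotypes: 2 CC, 2 Cc
Phenotype counts: 2 red, 2 pink
red: 2 out of 4 → fraction 1/2
Expected count = 1/2 × 140 = 70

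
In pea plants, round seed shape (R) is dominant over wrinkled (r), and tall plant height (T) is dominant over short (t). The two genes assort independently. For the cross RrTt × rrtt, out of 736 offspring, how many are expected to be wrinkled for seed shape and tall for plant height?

Dihybrid cross RrTt × rrtt — consider each gene separately:
seed shape: Rr × rr → 2 Rr, 2 rr → 2 R_ : 2 rr (out of 4)
plant height: Tt × tt → 2 Tt, 2 tt → 2 T_ : 2 tt (out of 4)
Looking for: wrinkled (rr) and tall (T_)
P(wrinkled) = 2/4, P(tall) = 2/4
P(both) = 2/4 × 2/4 = 4/16 = 1/4
Expected count = 1/4 × 736 = 184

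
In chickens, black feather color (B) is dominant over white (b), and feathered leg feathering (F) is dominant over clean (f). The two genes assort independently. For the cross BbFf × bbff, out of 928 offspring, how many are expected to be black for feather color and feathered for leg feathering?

Dihybrid cross BbFf × bbff — consider each gene separately:
feather color: Bb × bb → 2 Bb, 2 bb → 2 B_ : 2 bb (out of 4)
leg feathering: Ff × ff → 2 Ff, 2 ff → 2 F_ : 2 ff (out of 4)
Looking for: black (B_) and feathered (F_)
P(black) = 2/4, P(feathered) = 2/4
P(both) = 2/4 × 2/4 = 4/16 = 1/4
Expected count = 1/4 × 928 = 232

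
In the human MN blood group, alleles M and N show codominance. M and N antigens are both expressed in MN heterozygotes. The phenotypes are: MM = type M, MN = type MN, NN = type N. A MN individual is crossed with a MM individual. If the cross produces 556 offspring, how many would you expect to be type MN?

Punnett square for MN × MM:
Offspring genotypes: 2 MM, 2 MN
Phenotype counts: 2 type M, 2 type MN
type MN: 2 out of 4 → fraction 1/2
Expected count = 1/2 × 556 = 278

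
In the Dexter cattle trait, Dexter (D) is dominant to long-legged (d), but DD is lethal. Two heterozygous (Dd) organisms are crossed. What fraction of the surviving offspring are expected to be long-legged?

Cross: Dd × Dd
Punnett square offspring (before lethality): 1 DD, 2 Dd, 1 dd
The DD genotype is lethal (embryos die); surviving offspring: 2 Dd, 1 dd
long-legged: 1 out of 3
Probability: 1/3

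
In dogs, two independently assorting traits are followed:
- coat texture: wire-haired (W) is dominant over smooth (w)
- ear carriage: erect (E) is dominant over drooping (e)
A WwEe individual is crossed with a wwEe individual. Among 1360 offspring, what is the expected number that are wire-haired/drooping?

Dihybrid cross WwEe × wwEe — consider each gene separately:
coat texture: Ww × ww → 2 Ww, 2 ww → 2 W_ : 2 ww (out of 4)
ear carriage: Ee × Ee → 1 EE, 2 Ee, 1 ee → 3 E_ : 1 ee (out of 4)
Combine (counts out of 4 × 4 = 16): wire-haired/erect (W_E_) = 2×3 = 6; wire-haired/drooping (W_ee) = 2×1 = 2; smooth/erect (wwE_) = 2×3 = 6; smooth/drooping (wwee) = 2×1 = 2
Phenotype counts (out of 16): 6 wire-haired/erect, 2 wire-haired/drooping, 6 smooth/erect, 2 smooth/drooping
wire-haired/drooping: 2 out of 16 → fraction 1/8
Expected count = 1/8 × 1360 = 170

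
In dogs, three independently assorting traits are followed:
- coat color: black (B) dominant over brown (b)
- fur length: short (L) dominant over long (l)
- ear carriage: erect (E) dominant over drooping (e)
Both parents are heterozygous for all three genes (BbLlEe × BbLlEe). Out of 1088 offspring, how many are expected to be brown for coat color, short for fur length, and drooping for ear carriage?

Trihybrid cross: BbLlEe × BbLlEe
Each trait segregates independently with a 3:1 phenotypic ratio, so each gene contributes 3/4 (dominant) or 1/4 (recessive).
Target: brown (coat color), short (fur length), drooping (ear carriage)
Probability = product of independent per-trait probabilities
= 1/4 × 3/4 × 1/4 = 3/64
Expected count = 3/64 × 1088 = 51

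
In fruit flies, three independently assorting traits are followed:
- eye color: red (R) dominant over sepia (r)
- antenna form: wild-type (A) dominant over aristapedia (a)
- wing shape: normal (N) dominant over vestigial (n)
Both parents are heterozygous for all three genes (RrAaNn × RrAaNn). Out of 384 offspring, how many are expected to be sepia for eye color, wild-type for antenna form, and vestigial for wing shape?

Trihybrid cross: RrAaNn × RrAaNn
Each trait segregates independently with a 3:1 phenotypic ratio, so each gene contributes 3/4 (dominant) or 1/4 (recessive).
Target: sepia (eye color), wild-type (antenna form), vestigial (wing shape)
Probability = product of independent per-trait probabilities
= 1/4 × 3/4 × 1/4 = 3/64
Expected count = 3/64 × 384 = 18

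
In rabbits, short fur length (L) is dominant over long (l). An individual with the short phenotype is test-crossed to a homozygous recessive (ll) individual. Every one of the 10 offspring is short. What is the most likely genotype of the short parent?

Test cross: ? × ll
All offspring are short.
If the unknown parent were heterozygous (Ll), about half of 10 offspring would be long; none are. The unknown parent is most likely homozygous dominant (LL).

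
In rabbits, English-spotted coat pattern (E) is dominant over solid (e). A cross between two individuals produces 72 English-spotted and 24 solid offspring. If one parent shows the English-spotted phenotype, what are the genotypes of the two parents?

Observed offspring: 72 English-spotted, 24 solid
The observed ratio simplifies to 3:1. Solid (ee) offspring appear, so each parent must contribute one e allele. The parent stated to show English-spotted carries E, so it is Ee. The other parent is then either Ee or ee: Ee × ee would give a 1:1 split, whereas Ee × Ee gives 3:1 — matching the data. So both parents are heterozygous (Ee × Ee).
Parent genotypes: Ee × Ee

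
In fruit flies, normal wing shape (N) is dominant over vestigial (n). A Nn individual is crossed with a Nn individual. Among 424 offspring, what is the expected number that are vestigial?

Punnett square for Nn × Nn:
Offspring genotypes: 1 NN, 2 Nn, 1 nn
normal: 3, vestigial: 1
vestigial: 1 out of 4 → fraction 1/4
Expected count = 1/4 × 424 = 106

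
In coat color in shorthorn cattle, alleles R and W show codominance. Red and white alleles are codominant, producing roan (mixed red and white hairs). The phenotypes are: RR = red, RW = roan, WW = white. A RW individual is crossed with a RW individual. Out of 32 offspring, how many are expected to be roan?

Punnett square for RW × RW:
Offspring genotypes: 1 RR, 2 RW, 1 WW
Phenotype counts: 1 red, 2 roan, 1 white
roan: 2 out of 4 → fraction 1/2
Expected count = 1/2 × 32 = 16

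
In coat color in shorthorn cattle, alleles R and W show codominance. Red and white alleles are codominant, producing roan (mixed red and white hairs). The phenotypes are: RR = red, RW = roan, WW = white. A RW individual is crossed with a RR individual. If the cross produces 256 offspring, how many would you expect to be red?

Punnett square for RW × RR:
Offspring genotypes: 2 RR, 2 RW
Phenotype counts: 2 red, 2 roan
red: 2 out of 4 → fraction 1/2
Expected count = 1/2 × 256 = 128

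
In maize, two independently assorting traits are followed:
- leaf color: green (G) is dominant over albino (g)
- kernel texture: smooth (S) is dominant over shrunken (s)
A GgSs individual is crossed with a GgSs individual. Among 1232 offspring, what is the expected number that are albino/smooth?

Dihybrid cross GgSs × GgSs — consider each gene separately:
leaf color: Gg × Gg → 1 GG, 2 Gg, 1 gg → 3 G_ : 1 gg (out of 4)
kernel texture: Ss × Ss → 1 SS, 2 Ss, 1 ss → 3 S_ : 1 ss (out of 4)
Combine (counts out of 4 × 4 = 16): green/smooth (G_S_) = 3×3 = 9; green/shrunken (G_ss) = 3×1 = 3; albino/smooth (ggS_) = 1×3 = 3; albino/shrunken (ggss) = 1×1 = 1
Phenotype counts (out of 16): 9 green/smooth, 3 green/shrunken, 3 albino/smooth, 1 albino/shrunken
albino/smooth: 3 out of 16 → fraction 3/16
Expected count = 3/16 × 1232 = 231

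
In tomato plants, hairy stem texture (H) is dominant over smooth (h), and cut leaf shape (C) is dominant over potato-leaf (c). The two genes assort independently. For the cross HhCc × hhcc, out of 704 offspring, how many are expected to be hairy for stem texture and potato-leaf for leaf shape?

Dihybrid cross HhCc × hhcc — consider each gene separately:
stem texture: Hh × hh → 2 Hh, 2 hh → 2 H_ : 2 hh (out of 4)
leaf shape: Cc × cc → 2 Cc, 2 cc → 2 C_ : 2 cc (out of 4)
Looking for: hairy (H_) and potato-leaf (cc)
P(hairy) = 2/4, P(potato-leaf) = 2/4
P(both) = 2/4 × 2/4 = 4/16 = 1/4
Expected count = 1/4 × 704 = 176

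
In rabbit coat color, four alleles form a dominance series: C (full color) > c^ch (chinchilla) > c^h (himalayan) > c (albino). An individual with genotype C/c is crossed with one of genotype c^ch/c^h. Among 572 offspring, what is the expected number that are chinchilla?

Cross: C/c × c^ch/c^h
Allele dominance: C > c^ch > c^h > c
Offspring genotypes: 1 C/c^ch, 1 C/c^h, 1 c^ch/c, 1 c^h/c
Phenotype counts: 2 full color, 1 chinchilla, 1 himalayan
chinchilla: 1 out of 4 → fraction 1/4
Expected count = 1/4 × 572 = 143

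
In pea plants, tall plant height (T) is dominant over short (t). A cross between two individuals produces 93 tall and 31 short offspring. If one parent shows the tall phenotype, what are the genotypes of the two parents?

Observed offspring: 93 tall, 31 short
The observed ratio simplifies to 3:1. Short (tt) offspring appear, so each parent must contribute one t allele. The parent stated to show tall carries T, so it is Tt. The other parent is then either Tt or tt: Tt × tt would give a 1:1 split, whereas Tt × Tt gives 3:1 — matching the data. So both parents are heterozygous (Tt × Tt).
Parent genotypes: Tt × Tt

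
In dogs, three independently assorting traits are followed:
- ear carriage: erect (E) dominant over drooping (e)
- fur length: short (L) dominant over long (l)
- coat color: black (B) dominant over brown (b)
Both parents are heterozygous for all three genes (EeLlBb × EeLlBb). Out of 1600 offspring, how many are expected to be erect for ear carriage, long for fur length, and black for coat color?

Trihybrid cross: EeLlBb × EeLlBb
Each trait segregates independently with a 3:1 phenotypic ratio, so each gene contributes 3/4 (dominant) or 1/4 (recessive).
Target: erect (ear carriage), long (fur length), black (coat color)
Probability = product of independent per-trait probabilities
= 3/4 × 1/4 × 3/4 = 9/64
Expected count = 9/64 × 1600 = 225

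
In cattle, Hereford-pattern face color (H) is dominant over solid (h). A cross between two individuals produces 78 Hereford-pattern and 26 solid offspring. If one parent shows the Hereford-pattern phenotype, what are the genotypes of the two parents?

Observed offspring: 78 Hereford-pattern, 26 solid
The observed ratio simplifies to 3:1. Solid (hh) offspring appear, so each parent must contribute one h allele. The parent stated to show Hereford-pattern carries H, so it is Hh. The other parent is then either Hh or hh: Hh × hh would give a 1:1 split, whereas Hh × Hh gives 3:1 — matching the data. So both parents are heterozygous (Hh × Hh).
Parent genotypes: Hh × Hh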